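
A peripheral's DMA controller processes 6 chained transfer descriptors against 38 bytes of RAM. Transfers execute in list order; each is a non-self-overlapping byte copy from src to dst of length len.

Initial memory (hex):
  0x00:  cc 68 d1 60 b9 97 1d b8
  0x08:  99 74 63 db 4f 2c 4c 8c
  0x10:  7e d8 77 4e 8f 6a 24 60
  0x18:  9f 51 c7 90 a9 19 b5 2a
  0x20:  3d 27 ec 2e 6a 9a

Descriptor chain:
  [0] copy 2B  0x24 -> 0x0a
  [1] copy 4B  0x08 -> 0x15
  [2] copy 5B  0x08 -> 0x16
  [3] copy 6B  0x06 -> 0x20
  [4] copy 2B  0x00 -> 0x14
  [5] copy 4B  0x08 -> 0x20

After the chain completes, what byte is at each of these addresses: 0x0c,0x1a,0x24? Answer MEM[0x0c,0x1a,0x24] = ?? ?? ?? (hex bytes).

MEM[0x0c,0x1a,0x24] = 4f 4f 6a

  after D0: wrote 2B at 0x0a = 6a9a
  after D1: wrote 4B at 0x15 = 99746a9a
  after D2: wrote 5B at 0x16 = 99746a9a4f
  after D3: wrote 6B at 0x20 = 1db899746a9a
  after D4: wrote 2B at 0x14 = cc68
  after D5: wrote 4B at 0x20 = 99746a9a
query mem[0x0c]=0x4f, mem[0x1a]=0x4f, mem[0x24]=0x6a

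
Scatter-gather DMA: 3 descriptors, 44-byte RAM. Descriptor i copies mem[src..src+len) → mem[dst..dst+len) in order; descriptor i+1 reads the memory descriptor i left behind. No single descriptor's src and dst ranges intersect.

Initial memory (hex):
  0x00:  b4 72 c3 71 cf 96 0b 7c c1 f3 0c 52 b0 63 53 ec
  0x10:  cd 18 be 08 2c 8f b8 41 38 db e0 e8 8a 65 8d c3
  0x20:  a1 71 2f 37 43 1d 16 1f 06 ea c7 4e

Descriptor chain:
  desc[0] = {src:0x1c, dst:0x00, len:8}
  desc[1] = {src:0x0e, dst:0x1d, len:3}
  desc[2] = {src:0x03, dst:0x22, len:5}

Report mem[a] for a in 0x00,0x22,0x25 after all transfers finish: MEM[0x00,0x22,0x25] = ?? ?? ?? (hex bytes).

D0: mem[0x00..0x07] <- [8a 65 8d c3 a1 71 2f 37]
D1: mem[0x1d..0x1f] <- [53 ec cd]
D2: mem[0x22..0x26] <- [c3 a1 71 2f 37]
query mem[0x00]=0x8a, mem[0x22]=0xc3, mem[0x25]=0x2f

MEM[0x00,0x22,0x25] = 8a c3 2f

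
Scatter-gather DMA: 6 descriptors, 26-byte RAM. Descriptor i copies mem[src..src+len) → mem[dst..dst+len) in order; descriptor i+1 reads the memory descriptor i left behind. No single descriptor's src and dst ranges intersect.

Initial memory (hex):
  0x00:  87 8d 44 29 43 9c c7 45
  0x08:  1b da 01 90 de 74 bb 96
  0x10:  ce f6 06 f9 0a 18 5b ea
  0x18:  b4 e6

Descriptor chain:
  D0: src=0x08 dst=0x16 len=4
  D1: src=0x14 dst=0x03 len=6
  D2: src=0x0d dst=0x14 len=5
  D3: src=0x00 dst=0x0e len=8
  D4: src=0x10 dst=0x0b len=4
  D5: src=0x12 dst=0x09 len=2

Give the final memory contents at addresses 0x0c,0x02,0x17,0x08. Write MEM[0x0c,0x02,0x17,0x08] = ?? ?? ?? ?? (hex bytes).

MEM[0x0c,0x02,0x17,0x08] = 0a 44 ce 90

  after D0: wrote 4B at 0x16 = 1bda0190
  after D1: wrote 6B at 0x03 = 0a181bda0190
  after D2: wrote 5B at 0x14 = 74bb96cef6
  after D3: wrote 8B at 0x0e = 878d440a181bda01
  after D4: wrote 4B at 0x0b = 440a181b
  after D5: wrote 2B at 0x09 = 181b
query mem[0x0c]=0x0a, mem[0x02]=0x44, mem[0x17]=0xce, mem[0x08]=0x90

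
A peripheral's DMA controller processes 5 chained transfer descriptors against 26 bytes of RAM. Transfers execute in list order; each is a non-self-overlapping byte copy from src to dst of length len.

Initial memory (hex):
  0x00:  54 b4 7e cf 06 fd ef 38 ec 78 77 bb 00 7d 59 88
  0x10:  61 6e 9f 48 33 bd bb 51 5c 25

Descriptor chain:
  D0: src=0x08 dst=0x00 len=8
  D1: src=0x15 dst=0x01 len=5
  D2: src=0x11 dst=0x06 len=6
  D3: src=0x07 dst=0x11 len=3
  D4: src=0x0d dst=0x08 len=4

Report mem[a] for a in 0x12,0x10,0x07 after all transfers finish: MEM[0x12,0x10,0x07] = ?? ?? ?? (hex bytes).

  after D0: wrote 8B at 0x00 = ec7877bb007d5988
  after D1: wrote 5B at 0x01 = bdbb515c25
  after D2: wrote 6B at 0x06 = 6e9f4833bdbb
  after D3: wrote 3B at 0x11 = 9f4833
  after D4: wrote 4B at 0x08 = 7d598861
query mem[0x12]=0x48, mem[0x10]=0x61, mem[0x07]=0x9f

MEM[0x12,0x10,0x07] = 48 61 9f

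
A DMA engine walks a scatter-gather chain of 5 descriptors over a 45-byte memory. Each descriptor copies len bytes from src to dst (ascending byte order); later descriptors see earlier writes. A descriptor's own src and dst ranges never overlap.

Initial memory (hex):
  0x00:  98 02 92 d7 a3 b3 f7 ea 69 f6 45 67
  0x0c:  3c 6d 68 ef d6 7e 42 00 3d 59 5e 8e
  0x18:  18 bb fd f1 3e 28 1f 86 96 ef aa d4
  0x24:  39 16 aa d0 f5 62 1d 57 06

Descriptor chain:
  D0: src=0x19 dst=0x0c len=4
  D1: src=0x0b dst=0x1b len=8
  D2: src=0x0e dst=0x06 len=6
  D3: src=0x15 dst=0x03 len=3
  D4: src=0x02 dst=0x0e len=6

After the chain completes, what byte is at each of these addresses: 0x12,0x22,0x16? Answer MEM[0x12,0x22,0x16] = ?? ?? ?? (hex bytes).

MEM[0x12,0x22,0x16] = f1 42 5e

#0 dst[0x0c+4] := {0xbb,0xfd,0xf1,0x3e}
#1 dst[0x1b+8] := {0x67,0xbb,0xfd,0xf1,0x3e,0xd6,0x7e,0x42}
#2 dst[0x06+6] := {0xf1,0x3e,0xd6,0x7e,0x42,0x00}
#3 dst[0x03+3] := {0x59,0x5e,0x8e}
#4 dst[0x0e+6] := {0x92,0x59,0x5e,0x8e,0xf1,0x3e}
query mem[0x12]=0xf1, mem[0x22]=0x42, mem[0x16]=0x5e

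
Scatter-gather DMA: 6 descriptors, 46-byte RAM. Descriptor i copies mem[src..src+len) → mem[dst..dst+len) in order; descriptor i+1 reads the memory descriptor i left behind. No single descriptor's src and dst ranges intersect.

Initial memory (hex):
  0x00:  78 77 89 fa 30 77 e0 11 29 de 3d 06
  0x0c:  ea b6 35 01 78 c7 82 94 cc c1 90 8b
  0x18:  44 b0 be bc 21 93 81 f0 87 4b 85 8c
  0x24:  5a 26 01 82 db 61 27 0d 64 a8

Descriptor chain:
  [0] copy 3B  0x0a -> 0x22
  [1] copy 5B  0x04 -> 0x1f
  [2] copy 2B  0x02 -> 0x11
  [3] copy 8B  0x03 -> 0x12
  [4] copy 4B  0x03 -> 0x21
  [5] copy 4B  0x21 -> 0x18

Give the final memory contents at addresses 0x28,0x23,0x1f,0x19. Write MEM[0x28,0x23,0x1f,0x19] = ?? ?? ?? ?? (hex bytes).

MEM[0x28,0x23,0x1f,0x19] = db 77 30 30

D0: mem[0x22..0x24] <- [3d 06 ea]
D1: mem[0x1f..0x23] <- [30 77 e0 11 29]
D2: mem[0x11..0x12] <- [89 fa]
D3: mem[0x12..0x19] <- [fa 30 77 e0 11 29 de 3d]
D4: mem[0x21..0x24] <- [fa 30 77 e0]
D5: mem[0x18..0x1b] <- [fa 30 77 e0]
query mem[0x28]=0xdb, mem[0x23]=0x77, mem[0x1f]=0x30, mem[0x19]=0x30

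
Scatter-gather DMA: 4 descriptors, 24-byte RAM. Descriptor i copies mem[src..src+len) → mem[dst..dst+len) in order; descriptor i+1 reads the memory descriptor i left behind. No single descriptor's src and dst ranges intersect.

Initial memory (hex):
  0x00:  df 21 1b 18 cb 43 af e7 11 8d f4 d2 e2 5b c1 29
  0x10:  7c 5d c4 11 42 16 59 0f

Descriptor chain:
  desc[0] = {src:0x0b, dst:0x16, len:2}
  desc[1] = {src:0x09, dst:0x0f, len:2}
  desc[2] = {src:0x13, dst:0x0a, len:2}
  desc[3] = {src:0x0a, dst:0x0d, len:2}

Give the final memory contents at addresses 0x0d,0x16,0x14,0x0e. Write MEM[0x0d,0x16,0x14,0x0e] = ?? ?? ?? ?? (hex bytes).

MEM[0x0d,0x16,0x14,0x0e] = 11 d2 42 42

  after D0: wrote 2B at 0x16 = d2e2
  after D1: wrote 2B at 0x0f = 8df4
  after D2: wrote 2B at 0x0a = 1142
  after D3: wrote 2B at 0x0d = 1142
query mem[0x0d]=0x11, mem[0x16]=0xd2, mem[0x14]=0x42, mem[0x0e]=0x42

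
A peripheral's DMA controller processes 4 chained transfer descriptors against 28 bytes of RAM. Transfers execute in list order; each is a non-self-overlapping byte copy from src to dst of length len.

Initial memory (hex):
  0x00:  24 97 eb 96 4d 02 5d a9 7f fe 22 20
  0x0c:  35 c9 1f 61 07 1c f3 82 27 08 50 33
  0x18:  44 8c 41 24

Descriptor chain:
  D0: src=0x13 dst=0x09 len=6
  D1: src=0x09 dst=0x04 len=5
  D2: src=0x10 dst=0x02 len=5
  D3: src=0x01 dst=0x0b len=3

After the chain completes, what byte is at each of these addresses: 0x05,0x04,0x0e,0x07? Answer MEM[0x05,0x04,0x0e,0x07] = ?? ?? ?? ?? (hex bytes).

D0: mem[0x09..0x0e] <- [82 27 08 50 33 44]
D1: mem[0x04..0x08] <- [82 27 08 50 33]
D2: mem[0x02..0x06] <- [07 1c f3 82 27]
D3: mem[0x0b..0x0d] <- [97 07 1c]
query mem[0x05]=0x82, mem[0x04]=0xf3, mem[0x0e]=0x44, mem[0x07]=0x50

MEM[0x05,0x04,0x0e,0x07] = 82 f3 44 50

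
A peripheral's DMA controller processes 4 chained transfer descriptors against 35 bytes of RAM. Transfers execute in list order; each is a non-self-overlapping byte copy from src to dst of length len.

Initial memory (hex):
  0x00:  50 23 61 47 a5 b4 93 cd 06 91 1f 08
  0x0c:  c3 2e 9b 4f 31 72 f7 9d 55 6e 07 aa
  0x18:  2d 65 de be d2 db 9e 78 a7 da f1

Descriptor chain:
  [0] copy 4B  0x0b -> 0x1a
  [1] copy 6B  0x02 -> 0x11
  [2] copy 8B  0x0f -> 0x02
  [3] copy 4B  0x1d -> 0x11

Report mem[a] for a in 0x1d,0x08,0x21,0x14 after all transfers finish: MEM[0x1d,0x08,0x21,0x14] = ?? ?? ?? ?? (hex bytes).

MEM[0x1d,0x08,0x21,0x14] = 9b 93 da a7

  after D0: wrote 4B at 0x1a = 08c32e9b
  after D1: wrote 6B at 0x11 = 6147a5b493cd
  after D2: wrote 8B at 0x02 = 4f316147a5b493cd
  after D3: wrote 4B at 0x11 = 9b9e78a7
query mem[0x1d]=0x9b, mem[0x08]=0x93, mem[0x21]=0xda, mem[0x14]=0xa7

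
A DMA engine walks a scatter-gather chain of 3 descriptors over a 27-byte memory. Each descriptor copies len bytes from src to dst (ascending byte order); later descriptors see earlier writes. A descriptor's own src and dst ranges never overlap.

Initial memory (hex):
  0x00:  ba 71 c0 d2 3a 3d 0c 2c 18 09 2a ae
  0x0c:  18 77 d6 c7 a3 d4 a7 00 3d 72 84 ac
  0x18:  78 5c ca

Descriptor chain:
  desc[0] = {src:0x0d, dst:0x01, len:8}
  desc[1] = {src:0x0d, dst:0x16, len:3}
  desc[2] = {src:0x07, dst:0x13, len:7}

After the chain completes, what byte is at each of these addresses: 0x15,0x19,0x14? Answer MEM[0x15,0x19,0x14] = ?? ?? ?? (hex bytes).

MEM[0x15,0x19,0x14] = 09 77 3d

[0] 0x0d->0x01 len=8 : 77 d6 c7 a3 d4 a7 00 3d
[1] 0x0d->0x16 len=3 : 77 d6 c7
[2] 0x07->0x13 len=7 : 00 3d 09 2a ae 18 77
query mem[0x15]=0x09, mem[0x19]=0x77, mem[0x14]=0x3d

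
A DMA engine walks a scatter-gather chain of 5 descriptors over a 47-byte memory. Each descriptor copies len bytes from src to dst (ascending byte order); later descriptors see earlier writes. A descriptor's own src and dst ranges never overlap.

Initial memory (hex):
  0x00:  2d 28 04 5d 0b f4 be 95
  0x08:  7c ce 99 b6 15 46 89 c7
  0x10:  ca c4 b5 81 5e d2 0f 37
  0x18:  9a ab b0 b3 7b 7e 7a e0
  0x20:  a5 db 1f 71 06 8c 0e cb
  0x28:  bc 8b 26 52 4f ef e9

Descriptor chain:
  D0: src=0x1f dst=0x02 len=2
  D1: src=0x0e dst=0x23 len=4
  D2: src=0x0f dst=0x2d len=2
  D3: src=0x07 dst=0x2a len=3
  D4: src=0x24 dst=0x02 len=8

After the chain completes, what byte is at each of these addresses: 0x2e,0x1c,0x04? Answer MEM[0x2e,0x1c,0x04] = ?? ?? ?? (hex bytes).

[0] 0x1f->0x02 len=2 : e0 a5
[1] 0x0e->0x23 len=4 : 89 c7 ca c4
[2] 0x0f->0x2d len=2 : c7 ca
[3] 0x07->0x2a len=3 : 95 7c ce
[4] 0x24->0x02 len=8 : c7 ca c4 cb bc 8b 95 7c
query mem[0x2e]=0xca, mem[0x1c]=0x7b, mem[0x04]=0xc4

MEM[0x2e,0x1c,0x04] = ca 7b c4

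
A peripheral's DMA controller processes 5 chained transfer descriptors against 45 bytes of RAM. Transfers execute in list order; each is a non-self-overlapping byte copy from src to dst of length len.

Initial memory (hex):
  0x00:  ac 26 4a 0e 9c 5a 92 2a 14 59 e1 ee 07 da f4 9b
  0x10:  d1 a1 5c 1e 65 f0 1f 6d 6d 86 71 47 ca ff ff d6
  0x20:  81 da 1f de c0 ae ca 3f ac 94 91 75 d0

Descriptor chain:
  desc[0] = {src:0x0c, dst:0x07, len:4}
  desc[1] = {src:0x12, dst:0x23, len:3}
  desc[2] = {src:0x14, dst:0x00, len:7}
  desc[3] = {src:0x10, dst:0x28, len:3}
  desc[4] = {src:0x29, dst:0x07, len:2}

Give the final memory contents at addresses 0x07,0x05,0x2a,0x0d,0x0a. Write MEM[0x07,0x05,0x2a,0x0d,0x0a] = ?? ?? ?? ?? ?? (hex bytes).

MEM[0x07,0x05,0x2a,0x0d,0x0a] = a1 86 5c da 9b

[0] 0x0c->0x07 len=4 : 07 da f4 9b
[1] 0x12->0x23 len=3 : 5c 1e 65
[2] 0x14->0x00 len=7 : 65 f0 1f 6d 6d 86 71
[3] 0x10->0x28 len=3 : d1 a1 5c
[4] 0x29->0x07 len=2 : a1 5c
query mem[0x07]=0xa1, mem[0x05]=0x86, mem[0x2a]=0x5c, mem[0x0d]=0xda, mem[0x0a]=0x9b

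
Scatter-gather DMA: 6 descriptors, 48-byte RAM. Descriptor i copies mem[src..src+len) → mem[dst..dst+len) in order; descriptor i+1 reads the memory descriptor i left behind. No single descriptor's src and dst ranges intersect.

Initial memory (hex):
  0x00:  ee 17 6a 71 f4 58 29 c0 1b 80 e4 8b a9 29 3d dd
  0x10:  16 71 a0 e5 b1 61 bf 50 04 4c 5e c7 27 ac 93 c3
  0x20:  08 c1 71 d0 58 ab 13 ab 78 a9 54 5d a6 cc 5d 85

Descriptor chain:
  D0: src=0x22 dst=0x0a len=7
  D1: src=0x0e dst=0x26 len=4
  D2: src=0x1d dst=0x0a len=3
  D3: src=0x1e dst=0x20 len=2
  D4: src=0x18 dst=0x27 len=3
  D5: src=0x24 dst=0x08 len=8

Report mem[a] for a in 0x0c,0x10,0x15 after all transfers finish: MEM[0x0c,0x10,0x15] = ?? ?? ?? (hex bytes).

  after D0: wrote 7B at 0x0a = 71d058ab13ab78
  after D1: wrote 4B at 0x26 = 13ab7871
  after D2: wrote 3B at 0x0a = ac93c3
  after D3: wrote 2B at 0x20 = 93c3
  after D4: wrote 3B at 0x27 = 044c5e
  after D5: wrote 8B at 0x08 = 58ab13044c5e545d
query mem[0x0c]=0x4c, mem[0x10]=0x78, mem[0x15]=0x61

MEM[0x0c,0x10,0x15] = 4c 78 61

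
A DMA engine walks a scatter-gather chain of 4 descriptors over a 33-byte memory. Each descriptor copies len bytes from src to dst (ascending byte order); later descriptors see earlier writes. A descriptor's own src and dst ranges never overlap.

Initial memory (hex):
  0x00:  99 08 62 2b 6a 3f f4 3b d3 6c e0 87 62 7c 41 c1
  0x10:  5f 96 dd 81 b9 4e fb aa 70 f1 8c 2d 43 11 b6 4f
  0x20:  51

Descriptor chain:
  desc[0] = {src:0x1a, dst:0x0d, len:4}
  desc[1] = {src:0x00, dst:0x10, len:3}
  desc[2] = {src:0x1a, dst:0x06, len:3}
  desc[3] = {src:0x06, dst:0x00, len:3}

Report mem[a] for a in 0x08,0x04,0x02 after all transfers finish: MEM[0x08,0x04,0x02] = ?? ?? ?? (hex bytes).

MEM[0x08,0x04,0x02] = 43 6a 43

D0: mem[0x0d..0x10] <- [8c 2d 43 11]
D1: mem[0x10..0x12] <- [99 08 62]
D2: mem[0x06..0x08] <- [8c 2d 43]
D3: mem[0x00..0x02] <- [8c 2d 43]
query mem[0x08]=0x43, mem[0x04]=0x6a, mem[0x02]=0x43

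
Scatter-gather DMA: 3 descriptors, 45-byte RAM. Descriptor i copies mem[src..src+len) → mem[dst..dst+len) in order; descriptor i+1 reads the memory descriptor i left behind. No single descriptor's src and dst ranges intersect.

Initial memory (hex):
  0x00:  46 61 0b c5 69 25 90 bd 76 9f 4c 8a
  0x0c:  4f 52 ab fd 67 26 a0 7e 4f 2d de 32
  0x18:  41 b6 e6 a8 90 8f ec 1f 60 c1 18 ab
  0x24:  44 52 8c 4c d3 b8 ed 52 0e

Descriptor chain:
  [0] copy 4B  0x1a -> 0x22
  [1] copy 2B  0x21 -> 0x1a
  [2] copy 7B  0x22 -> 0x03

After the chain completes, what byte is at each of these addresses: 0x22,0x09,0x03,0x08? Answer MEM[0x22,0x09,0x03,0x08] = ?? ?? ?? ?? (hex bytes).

[0] 0x1a->0x22 len=4 : e6 a8 90 8f
[1] 0x21->0x1a len=2 : c1 e6
[2] 0x22->0x03 len=7 : e6 a8 90 8f 8c 4c d3
query mem[0x22]=0xe6, mem[0x09]=0xd3, mem[0x03]=0xe6, mem[0x08]=0x4c

MEM[0x22,0x09,0x03,0x08] = e6 d3 e6 4c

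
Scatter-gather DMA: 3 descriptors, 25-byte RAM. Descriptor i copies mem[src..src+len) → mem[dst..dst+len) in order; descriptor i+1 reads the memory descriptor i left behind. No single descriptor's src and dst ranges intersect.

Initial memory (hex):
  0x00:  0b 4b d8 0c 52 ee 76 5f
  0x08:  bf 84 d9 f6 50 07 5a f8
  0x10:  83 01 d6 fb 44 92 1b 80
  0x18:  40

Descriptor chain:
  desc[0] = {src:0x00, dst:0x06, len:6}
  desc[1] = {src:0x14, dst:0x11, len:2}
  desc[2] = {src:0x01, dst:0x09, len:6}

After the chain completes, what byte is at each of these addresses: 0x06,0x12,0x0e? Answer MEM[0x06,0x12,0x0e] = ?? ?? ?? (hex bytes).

MEM[0x06,0x12,0x0e] = 0b 92 0b

#0 dst[0x06+6] := {0x0b,0x4b,0xd8,0x0c,0x52,0xee}
#1 dst[0x11+2] := {0x44,0x92}
#2 dst[0x09+6] := {0x4b,0xd8,0x0c,0x52,0xee,0x0b}
query mem[0x06]=0x0b, mem[0x12]=0x92, mem[0x0e]=0x0b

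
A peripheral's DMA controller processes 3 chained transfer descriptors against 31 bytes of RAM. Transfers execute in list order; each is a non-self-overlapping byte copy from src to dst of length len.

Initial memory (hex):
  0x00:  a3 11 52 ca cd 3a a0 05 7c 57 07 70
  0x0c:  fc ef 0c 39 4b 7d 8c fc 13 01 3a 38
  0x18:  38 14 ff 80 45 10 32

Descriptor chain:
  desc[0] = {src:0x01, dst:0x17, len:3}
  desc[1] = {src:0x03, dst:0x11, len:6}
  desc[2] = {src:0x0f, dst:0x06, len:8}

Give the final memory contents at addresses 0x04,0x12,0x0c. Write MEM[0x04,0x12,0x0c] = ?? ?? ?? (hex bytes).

  after D0: wrote 3B at 0x17 = 1152ca
  after D1: wrote 6B at 0x11 = cacd3aa0057c
  after D2: wrote 8B at 0x06 = 394bcacd3aa0057c
query mem[0x04]=0xcd, mem[0x12]=0xcd, mem[0x0c]=0x05

MEM[0x04,0x12,0x0c] = cd cd 05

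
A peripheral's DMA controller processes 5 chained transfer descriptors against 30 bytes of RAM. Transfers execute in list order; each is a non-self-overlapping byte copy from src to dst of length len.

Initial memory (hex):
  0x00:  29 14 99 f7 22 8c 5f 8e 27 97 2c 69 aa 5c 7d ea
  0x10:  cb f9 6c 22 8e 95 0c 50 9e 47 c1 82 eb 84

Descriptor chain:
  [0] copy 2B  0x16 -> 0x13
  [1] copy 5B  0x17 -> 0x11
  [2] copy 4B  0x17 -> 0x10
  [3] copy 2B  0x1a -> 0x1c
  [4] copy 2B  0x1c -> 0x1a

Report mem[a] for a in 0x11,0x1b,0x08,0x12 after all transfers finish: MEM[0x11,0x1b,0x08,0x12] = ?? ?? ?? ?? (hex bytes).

MEM[0x11,0x1b,0x08,0x12] = 9e 82 27 47

#0 dst[0x13+2] := {0x0c,0x50}
#1 dst[0x11+5] := {0x50,0x9e,0x47,0xc1,0x82}
#2 dst[0x10+4] := {0x50,0x9e,0x47,0xc1}
#3 dst[0x1c+2] := {0xc1,0x82}
#4 dst[0x1a+2] := {0xc1,0x82}
query mem[0x11]=0x9e, mem[0x1b]=0x82, mem[0x08]=0x27, mem[0x12]=0x47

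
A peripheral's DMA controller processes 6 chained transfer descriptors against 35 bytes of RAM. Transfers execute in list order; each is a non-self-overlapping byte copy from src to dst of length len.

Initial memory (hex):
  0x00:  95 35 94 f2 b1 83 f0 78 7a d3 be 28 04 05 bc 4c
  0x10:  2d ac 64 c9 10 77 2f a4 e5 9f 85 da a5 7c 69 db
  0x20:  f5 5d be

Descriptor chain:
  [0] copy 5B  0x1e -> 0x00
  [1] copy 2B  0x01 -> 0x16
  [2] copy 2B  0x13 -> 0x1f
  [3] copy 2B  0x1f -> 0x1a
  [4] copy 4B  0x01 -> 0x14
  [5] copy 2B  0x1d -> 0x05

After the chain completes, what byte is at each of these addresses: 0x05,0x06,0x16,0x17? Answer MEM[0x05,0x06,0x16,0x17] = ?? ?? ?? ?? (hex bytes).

MEM[0x05,0x06,0x16,0x17] = 7c 69 5d be

[0] 0x1e->0x00 len=5 : 69 db f5 5d be
[1] 0x01->0x16 len=2 : db f5
[2] 0x13->0x1f len=2 : c9 10
[3] 0x1f->0x1a len=2 : c9 10
[4] 0x01->0x14 len=4 : db f5 5d be
[5] 0x1d->0x05 len=2 : 7c 69
query mem[0x05]=0x7c, mem[0x06]=0x69, mem[0x16]=0x5d, mem[0x17]=0xbe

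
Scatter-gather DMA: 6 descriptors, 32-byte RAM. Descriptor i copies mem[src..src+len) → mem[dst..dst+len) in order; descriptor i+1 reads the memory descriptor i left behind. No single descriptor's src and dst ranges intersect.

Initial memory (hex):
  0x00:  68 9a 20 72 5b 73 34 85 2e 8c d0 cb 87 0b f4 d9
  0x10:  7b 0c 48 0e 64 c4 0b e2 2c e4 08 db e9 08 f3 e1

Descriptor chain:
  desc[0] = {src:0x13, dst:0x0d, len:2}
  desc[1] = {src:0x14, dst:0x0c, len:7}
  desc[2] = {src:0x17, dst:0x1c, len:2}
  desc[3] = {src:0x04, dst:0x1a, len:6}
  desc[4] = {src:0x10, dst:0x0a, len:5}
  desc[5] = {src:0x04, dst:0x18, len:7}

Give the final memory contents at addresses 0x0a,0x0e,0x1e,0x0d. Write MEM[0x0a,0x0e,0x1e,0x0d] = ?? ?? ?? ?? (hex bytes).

MEM[0x0a,0x0e,0x1e,0x0d] = 2c 64 2c 0e

#0 dst[0x0d+2] := {0x0e,0x64}
#1 dst[0x0c+7] := {0x64,0xc4,0x0b,0xe2,0x2c,0xe4,0x08}
#2 dst[0x1c+2] := {0xe2,0x2c}
#3 dst[0x1a+6] := {0x5b,0x73,0x34,0x85,0x2e,0x8c}
#4 dst[0x0a+5] := {0x2c,0xe4,0x08,0x0e,0x64}
#5 dst[0x18+7] := {0x5b,0x73,0x34,0x85,0x2e,0x8c,0x2c}
query mem[0x0a]=0x2c, mem[0x0e]=0x64, mem[0x1e]=0x2c, mem[0x0d]=0x0e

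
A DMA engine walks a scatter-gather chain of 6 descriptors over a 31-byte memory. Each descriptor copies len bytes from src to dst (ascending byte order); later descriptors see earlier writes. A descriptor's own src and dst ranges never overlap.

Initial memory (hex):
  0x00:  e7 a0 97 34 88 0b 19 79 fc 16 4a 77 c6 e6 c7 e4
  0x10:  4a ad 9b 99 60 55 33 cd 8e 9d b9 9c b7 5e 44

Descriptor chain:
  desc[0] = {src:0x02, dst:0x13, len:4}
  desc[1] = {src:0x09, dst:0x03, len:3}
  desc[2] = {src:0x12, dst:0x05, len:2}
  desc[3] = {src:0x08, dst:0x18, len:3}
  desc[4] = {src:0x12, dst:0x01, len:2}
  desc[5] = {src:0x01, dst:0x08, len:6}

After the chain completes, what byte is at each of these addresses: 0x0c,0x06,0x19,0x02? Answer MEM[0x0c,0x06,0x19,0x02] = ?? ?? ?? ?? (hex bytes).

#0 dst[0x13+4] := {0x97,0x34,0x88,0x0b}
#1 dst[0x03+3] := {0x16,0x4a,0x77}
#2 dst[0x05+2] := {0x9b,0x97}
#3 dst[0x18+3] := {0xfc,0x16,0x4a}
#4 dst[0x01+2] := {0x9b,0x97}
#5 dst[0x08+6] := {0x9b,0x97,0x16,0x4a,0x9b,0x97}
query mem[0x0c]=0x9b, mem[0x06]=0x97, mem[0x19]=0x16, mem[0x02]=0x97

MEM[0x0c,0x06,0x19,0x02] = 9b 97 16 97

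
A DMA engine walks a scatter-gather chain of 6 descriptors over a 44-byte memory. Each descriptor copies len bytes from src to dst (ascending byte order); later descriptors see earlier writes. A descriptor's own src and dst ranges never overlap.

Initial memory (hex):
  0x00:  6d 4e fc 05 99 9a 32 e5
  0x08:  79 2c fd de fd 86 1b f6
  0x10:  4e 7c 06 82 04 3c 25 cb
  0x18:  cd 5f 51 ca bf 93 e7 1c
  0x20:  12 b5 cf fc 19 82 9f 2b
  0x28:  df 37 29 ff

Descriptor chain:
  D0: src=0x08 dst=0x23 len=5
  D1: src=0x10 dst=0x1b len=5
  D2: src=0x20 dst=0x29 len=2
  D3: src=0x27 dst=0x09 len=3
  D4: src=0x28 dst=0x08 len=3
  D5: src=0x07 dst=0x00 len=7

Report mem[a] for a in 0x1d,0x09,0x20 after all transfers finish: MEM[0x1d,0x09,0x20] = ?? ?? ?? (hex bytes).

[0] 0x08->0x23 len=5 : 79 2c fd de fd
[1] 0x10->0x1b len=5 : 4e 7c 06 82 04
[2] 0x20->0x29 len=2 : 12 b5
[3] 0x27->0x09 len=3 : fd df 12
[4] 0x28->0x08 len=3 : df 12 b5
[5] 0x07->0x00 len=7 : e5 df 12 b5 12 fd 86
query mem[0x1d]=0x06, mem[0x09]=0x12, mem[0x20]=0x12

MEM[0x1d,0x09,0x20] = 06 12 12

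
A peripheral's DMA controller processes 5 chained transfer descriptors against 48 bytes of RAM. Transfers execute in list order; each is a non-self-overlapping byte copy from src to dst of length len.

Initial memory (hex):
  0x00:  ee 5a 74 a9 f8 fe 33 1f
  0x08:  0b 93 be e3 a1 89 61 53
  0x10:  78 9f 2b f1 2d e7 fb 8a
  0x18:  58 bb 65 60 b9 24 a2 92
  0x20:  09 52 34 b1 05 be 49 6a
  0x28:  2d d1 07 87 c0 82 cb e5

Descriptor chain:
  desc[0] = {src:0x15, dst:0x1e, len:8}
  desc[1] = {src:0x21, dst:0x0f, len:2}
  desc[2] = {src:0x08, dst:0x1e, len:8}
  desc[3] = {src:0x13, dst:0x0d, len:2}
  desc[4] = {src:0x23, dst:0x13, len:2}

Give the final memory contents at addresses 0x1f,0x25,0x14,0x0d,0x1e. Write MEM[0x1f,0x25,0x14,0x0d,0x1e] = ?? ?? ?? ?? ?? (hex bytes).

MEM[0x1f,0x25,0x14,0x0d,0x1e] = 93 58 61 f1 0b

D0: mem[0x1e..0x25] <- [e7 fb 8a 58 bb 65 60 b9]
D1: mem[0x0f..0x10] <- [58 bb]
D2: mem[0x1e..0x25] <- [0b 93 be e3 a1 89 61 58]
D3: mem[0x0d..0x0e] <- [f1 2d]
D4: mem[0x13..0x14] <- [89 61]
query mem[0x1f]=0x93, mem[0x25]=0x58, mem[0x14]=0x61, mem[0x0d]=0xf1, mem[0x1e]=0x0b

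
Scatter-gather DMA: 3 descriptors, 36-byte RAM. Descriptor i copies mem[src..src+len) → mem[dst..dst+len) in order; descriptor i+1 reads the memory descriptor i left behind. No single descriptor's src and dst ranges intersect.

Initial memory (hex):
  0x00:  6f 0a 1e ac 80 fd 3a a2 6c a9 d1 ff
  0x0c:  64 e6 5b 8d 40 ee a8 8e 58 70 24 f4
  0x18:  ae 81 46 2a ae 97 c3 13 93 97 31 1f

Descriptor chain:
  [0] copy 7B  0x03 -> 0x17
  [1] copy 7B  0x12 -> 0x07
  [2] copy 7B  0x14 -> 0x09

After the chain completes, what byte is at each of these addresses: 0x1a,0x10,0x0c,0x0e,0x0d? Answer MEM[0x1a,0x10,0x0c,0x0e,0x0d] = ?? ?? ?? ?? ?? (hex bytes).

MEM[0x1a,0x10,0x0c,0x0e,0x0d] = 3a 40 ac fd 80

  after D0: wrote 7B at 0x17 = ac80fd3aa26ca9
  after D1: wrote 7B at 0x07 = a88e587024ac80
  after D2: wrote 7B at 0x09 = 587024ac80fd3a
query mem[0x1a]=0x3a, mem[0x10]=0x40, mem[0x0c]=0xac, mem[0x0e]=0xfd, mem[0x0d]=0x80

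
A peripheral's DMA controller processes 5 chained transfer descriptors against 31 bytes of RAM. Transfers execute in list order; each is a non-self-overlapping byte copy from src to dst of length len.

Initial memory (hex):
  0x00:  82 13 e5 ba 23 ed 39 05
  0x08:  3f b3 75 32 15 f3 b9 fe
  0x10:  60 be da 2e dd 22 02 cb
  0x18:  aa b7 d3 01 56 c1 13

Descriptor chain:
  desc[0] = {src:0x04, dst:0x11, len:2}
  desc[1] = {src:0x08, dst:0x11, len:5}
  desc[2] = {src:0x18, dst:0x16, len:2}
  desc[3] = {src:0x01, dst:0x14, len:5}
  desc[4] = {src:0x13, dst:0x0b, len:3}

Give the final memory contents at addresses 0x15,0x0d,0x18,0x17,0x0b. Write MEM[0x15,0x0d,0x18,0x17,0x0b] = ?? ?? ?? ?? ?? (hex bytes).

MEM[0x15,0x0d,0x18,0x17,0x0b] = e5 e5 ed 23 75

[0] 0x04->0x11 len=2 : 23 ed
[1] 0x08->0x11 len=5 : 3f b3 75 32 15
[2] 0x18->0x16 len=2 : aa b7
[3] 0x01->0x14 len=5 : 13 e5 ba 23 ed
[4] 0x13->0x0b len=3 : 75 13 e5
query mem[0x15]=0xe5, mem[0x0d]=0xe5, mem[0x18]=0xed, mem[0x17]=0x23, mem[0x0b]=0x75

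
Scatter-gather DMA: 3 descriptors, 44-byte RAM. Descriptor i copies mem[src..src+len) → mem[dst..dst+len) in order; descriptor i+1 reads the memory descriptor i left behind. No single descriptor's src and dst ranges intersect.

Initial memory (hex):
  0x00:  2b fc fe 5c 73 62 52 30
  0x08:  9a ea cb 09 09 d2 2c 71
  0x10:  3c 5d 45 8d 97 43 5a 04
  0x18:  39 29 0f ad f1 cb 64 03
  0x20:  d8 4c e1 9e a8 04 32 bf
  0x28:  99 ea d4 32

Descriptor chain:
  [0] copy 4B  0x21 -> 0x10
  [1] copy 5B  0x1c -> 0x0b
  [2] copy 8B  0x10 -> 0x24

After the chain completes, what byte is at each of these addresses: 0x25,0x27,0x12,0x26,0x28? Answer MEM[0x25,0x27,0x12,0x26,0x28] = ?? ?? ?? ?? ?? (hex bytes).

MEM[0x25,0x27,0x12,0x26,0x28] = e1 a8 9e 9e 97

D0: mem[0x10..0x13] <- [4c e1 9e a8]
D1: mem[0x0b..0x0f] <- [f1 cb 64 03 d8]
D2: mem[0x24..0x2b] <- [4c e1 9e a8 97 43 5a 04]
query mem[0x25]=0xe1, mem[0x27]=0xa8, mem[0x12]=0x9e, mem[0x26]=0x9e, mem[0x28]=0x97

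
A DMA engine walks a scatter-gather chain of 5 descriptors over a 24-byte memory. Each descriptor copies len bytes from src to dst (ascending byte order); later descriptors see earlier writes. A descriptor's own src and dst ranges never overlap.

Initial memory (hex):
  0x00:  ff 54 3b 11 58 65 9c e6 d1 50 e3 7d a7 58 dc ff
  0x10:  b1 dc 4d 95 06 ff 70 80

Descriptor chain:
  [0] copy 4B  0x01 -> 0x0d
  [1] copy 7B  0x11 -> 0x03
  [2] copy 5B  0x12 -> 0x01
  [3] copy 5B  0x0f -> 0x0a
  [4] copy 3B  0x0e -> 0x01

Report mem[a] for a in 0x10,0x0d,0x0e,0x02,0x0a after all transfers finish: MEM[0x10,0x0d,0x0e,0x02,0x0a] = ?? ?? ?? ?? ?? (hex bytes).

  after D0: wrote 4B at 0x0d = 543b1158
  after D1: wrote 7B at 0x03 = dc4d9506ff7080
  after D2: wrote 5B at 0x01 = 4d9506ff70
  after D3: wrote 5B at 0x0a = 1158dc4d95
  after D4: wrote 3B at 0x01 = 951158
query mem[0x10]=0x58, mem[0x0d]=0x4d, mem[0x0e]=0x95, mem[0x02]=0x11, mem[0x0a]=0x11

MEM[0x10,0x0d,0x0e,0x02,0x0a] = 58 4d 95 11 11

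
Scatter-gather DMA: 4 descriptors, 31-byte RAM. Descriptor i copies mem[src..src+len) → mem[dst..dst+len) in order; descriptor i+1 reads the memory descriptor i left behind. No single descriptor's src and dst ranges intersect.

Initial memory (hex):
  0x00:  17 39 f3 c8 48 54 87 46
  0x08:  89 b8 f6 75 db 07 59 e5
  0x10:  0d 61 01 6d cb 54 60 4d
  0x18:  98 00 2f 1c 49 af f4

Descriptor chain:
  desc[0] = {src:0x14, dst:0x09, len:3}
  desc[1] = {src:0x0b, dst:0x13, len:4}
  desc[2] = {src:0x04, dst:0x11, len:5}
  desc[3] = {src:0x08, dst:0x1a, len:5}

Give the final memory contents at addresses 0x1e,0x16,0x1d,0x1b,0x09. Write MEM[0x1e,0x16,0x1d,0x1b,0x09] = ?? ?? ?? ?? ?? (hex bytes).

#0 dst[0x09+3] := {0xcb,0x54,0x60}
#1 dst[0x13+4] := {0x60,0xdb,0x07,0x59}
#2 dst[0x11+5] := {0x48,0x54,0x87,0x46,0x89}
#3 dst[0x1a+5] := {0x89,0xcb,0x54,0x60,0xdb}
query mem[0x1e]=0xdb, mem[0x16]=0x59, mem[0x1d]=0x60, mem[0x1b]=0xcb, mem[0x09]=0xcb

MEM[0x1e,0x16,0x1d,0x1b,0x09] = db 59 60 cb cb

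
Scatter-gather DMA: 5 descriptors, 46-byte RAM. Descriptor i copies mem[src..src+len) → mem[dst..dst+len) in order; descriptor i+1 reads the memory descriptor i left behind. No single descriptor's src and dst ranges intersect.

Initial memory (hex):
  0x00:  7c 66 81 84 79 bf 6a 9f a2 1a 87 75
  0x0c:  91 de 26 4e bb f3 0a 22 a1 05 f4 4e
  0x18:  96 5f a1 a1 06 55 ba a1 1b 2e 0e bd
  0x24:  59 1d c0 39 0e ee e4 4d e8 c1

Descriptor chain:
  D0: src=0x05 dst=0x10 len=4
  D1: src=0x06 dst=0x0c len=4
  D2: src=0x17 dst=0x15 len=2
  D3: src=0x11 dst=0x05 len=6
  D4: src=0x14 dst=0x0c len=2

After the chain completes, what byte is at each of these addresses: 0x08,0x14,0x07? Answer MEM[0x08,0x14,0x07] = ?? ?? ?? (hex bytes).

#0 dst[0x10+4] := {0xbf,0x6a,0x9f,0xa2}
#1 dst[0x0c+4] := {0x6a,0x9f,0xa2,0x1a}
#2 dst[0x15+2] := {0x4e,0x96}
#3 dst[0x05+6] := {0x6a,0x9f,0xa2,0xa1,0x4e,0x96}
#4 dst[0x0c+2] := {0xa1,0x4e}
query mem[0x08]=0xa1, mem[0x14]=0xa1, mem[0x07]=0xa2

MEM[0x08,0x14,0x07] = a1 a1 a2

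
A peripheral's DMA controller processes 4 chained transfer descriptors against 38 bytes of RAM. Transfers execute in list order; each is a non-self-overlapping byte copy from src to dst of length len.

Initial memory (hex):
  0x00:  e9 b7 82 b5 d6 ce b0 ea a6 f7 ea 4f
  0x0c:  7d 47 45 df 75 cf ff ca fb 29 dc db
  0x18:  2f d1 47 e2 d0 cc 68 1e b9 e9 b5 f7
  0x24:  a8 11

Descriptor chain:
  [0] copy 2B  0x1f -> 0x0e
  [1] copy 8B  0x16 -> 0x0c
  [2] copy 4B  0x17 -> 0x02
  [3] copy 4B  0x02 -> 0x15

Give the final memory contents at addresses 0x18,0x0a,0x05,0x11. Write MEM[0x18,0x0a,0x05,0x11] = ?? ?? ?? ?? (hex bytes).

MEM[0x18,0x0a,0x05,0x11] = 47 ea 47 e2

[0] 0x1f->0x0e len=2 : 1e b9
[1] 0x16->0x0c len=8 : dc db 2f d1 47 e2 d0 cc
[2] 0x17->0x02 len=4 : db 2f d1 47
[3] 0x02->0x15 len=4 : db 2f d1 47
query mem[0x18]=0x47, mem[0x0a]=0xea, mem[0x05]=0x47, mem[0x11]=0xe2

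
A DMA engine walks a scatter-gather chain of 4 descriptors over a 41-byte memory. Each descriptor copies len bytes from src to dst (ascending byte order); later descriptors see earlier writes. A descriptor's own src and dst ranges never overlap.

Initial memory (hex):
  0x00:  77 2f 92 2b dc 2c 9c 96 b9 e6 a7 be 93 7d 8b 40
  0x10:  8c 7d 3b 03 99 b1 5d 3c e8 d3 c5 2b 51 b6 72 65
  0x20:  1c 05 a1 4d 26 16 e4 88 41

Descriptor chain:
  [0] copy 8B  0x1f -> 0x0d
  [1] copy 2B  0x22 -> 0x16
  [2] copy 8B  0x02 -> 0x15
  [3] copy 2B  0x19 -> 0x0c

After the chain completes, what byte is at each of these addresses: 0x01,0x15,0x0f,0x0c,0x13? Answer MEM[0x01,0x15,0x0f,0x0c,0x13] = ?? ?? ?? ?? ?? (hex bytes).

MEM[0x01,0x15,0x0f,0x0c,0x13] = 2f 92 05 9c 16

D0: mem[0x0d..0x14] <- [65 1c 05 a1 4d 26 16 e4]
D1: mem[0x16..0x17] <- [a1 4d]
D2: mem[0x15..0x1c] <- [92 2b dc 2c 9c 96 b9 e6]
D3: mem[0x0c..0x0d] <- [9c 96]
query mem[0x01]=0x2f, mem[0x15]=0x92, mem[0x0f]=0x05, mem[0x0c]=0x9c, mem[0x13]=0x16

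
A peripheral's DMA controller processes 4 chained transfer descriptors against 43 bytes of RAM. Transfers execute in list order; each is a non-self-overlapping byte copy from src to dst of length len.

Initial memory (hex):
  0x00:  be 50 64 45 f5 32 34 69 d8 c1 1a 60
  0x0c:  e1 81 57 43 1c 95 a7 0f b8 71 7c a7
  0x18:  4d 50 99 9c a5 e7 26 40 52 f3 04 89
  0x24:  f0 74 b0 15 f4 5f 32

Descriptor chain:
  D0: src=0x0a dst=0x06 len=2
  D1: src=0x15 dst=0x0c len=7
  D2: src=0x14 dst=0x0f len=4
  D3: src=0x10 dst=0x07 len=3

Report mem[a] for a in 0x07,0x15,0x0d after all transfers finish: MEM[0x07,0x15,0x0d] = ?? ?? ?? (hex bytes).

MEM[0x07,0x15,0x0d] = 71 71 7c

D0: mem[0x06..0x07] <- [1a 60]
D1: mem[0x0c..0x12] <- [71 7c a7 4d 50 99 9c]
D2: mem[0x0f..0x12] <- [b8 71 7c a7]
D3: mem[0x07..0x09] <- [71 7c a7]
query mem[0x07]=0x71, mem[0x15]=0x71, mem[0x0d]=0x7c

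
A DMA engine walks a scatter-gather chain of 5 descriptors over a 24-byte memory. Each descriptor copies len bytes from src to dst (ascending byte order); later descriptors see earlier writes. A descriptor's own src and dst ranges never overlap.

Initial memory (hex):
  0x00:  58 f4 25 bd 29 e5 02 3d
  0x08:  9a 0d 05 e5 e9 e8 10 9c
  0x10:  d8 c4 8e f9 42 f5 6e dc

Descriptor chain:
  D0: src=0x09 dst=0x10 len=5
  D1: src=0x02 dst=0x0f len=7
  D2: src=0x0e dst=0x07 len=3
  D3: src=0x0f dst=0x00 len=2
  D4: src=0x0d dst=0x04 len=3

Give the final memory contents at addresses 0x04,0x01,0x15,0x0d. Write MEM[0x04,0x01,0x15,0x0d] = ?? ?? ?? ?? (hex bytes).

MEM[0x04,0x01,0x15,0x0d] = e8 bd 9a e8

D0: mem[0x10..0x14] <- [0d 05 e5 e9 e8]
D1: mem[0x0f..0x15] <- [25 bd 29 e5 02 3d 9a]
D2: mem[0x07..0x09] <- [10 25 bd]
D3: mem[0x00..0x01] <- [25 bd]
D4: mem[0x04..0x06] <- [e8 10 25]
query mem[0x04]=0xe8, mem[0x01]=0xbd, mem[0x15]=0x9a, mem[0x0d]=0xe8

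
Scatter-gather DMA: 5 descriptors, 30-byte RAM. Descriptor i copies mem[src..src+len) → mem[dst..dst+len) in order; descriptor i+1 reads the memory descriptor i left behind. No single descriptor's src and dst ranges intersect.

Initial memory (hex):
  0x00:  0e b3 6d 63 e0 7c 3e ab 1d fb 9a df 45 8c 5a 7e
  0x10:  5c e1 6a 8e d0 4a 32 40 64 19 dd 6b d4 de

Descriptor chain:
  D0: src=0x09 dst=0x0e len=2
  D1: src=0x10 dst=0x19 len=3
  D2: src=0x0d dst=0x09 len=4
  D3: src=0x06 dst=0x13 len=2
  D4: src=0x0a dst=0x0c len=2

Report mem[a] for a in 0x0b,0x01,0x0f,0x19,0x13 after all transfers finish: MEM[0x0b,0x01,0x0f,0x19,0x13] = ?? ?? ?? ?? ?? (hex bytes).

MEM[0x0b,0x01,0x0f,0x19,0x13] = 9a b3 9a 5c 3e

D0: mem[0x0e..0x0f] <- [fb 9a]
D1: mem[0x19..0x1b] <- [5c e1 6a]
D2: mem[0x09..0x0c] <- [8c fb 9a 5c]
D3: mem[0x13..0x14] <- [3e ab]
D4: mem[0x0c..0x0d] <- [fb 9a]
query mem[0x0b]=0x9a, mem[0x01]=0xb3, mem[0x0f]=0x9a, mem[0x19]=0x5c, mem[0x13]=0x3e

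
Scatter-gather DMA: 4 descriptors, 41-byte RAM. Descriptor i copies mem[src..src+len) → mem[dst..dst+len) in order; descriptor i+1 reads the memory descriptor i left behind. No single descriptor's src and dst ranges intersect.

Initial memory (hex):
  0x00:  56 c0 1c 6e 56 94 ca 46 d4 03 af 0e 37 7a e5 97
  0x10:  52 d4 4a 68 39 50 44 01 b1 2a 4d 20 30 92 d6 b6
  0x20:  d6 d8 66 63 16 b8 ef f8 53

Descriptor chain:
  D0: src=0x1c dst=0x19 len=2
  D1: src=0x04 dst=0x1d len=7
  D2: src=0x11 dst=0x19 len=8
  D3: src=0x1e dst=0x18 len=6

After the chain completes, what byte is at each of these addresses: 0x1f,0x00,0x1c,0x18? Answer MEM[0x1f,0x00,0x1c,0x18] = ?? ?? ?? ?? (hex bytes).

MEM[0x1f,0x00,0x1c,0x18] = 01 56 03 44

#0 dst[0x19+2] := {0x30,0x92}
#1 dst[0x1d+7] := {0x56,0x94,0xca,0x46,0xd4,0x03,0xaf}
#2 dst[0x19+8] := {0xd4,0x4a,0x68,0x39,0x50,0x44,0x01,0xb1}
#3 dst[0x18+6] := {0x44,0x01,0xb1,0xd4,0x03,0xaf}
query mem[0x1f]=0x01, mem[0x00]=0x56, mem[0x1c]=0x03, mem[0x18]=0x44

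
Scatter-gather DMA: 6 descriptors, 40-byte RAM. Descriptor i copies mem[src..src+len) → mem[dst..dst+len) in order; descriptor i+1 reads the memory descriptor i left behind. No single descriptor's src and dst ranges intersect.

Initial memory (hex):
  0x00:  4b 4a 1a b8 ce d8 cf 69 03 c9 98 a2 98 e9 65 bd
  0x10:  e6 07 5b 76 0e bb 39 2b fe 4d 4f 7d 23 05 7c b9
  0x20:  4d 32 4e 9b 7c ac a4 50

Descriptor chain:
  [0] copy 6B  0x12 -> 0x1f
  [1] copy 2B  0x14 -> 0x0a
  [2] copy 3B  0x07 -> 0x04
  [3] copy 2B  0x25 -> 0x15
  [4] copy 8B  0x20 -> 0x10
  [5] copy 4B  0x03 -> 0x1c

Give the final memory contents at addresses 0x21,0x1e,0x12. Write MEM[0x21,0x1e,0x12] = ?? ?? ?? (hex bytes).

MEM[0x21,0x1e,0x12] = 0e 03 bb

  after D0: wrote 6B at 0x1f = 5b760ebb392b
  after D1: wrote 2B at 0x0a = 0ebb
  after D2: wrote 3B at 0x04 = 6903c9
  after D3: wrote 2B at 0x15 = aca4
  after D4: wrote 8B at 0x10 = 760ebb392baca450
  after D5: wrote 4B at 0x1c = b86903c9
query mem[0x21]=0x0e, mem[0x1e]=0x03, mem[0x12]=0xbb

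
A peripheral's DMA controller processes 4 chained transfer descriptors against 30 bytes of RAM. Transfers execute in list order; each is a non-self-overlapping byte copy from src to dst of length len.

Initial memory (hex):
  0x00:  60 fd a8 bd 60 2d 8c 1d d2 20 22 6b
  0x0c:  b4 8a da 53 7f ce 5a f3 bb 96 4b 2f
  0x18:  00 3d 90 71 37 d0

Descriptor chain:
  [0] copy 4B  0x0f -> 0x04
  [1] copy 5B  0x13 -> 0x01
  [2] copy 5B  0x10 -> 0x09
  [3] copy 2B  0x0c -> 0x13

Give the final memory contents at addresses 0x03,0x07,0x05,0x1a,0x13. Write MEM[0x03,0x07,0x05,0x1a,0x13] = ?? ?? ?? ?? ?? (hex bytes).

  after D0: wrote 4B at 0x04 = 537fce5a
  after D1: wrote 5B at 0x01 = f3bb964b2f
  after D2: wrote 5B at 0x09 = 7fce5af3bb
  after D3: wrote 2B at 0x13 = f3bb
query mem[0x03]=0x96, mem[0x07]=0x5a, mem[0x05]=0x2f, mem[0x1a]=0x90, mem[0x13]=0xf3

MEM[0x03,0x07,0x05,0x1a,0x13] = 96 5a 2f 90 f3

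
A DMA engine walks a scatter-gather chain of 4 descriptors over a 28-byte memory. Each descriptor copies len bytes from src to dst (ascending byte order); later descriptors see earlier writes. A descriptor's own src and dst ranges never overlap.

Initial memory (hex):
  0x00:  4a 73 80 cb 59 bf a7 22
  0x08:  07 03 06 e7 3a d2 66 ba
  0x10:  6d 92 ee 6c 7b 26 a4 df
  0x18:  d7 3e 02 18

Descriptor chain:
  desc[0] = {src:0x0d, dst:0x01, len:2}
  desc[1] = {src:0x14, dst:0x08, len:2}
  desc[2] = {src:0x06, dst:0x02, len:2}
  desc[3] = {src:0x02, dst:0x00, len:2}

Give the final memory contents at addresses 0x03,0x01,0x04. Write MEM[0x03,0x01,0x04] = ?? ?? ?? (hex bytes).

MEM[0x03,0x01,0x04] = 22 22 59

D0: mem[0x01..0x02] <- [d2 66]
D1: mem[0x08..0x09] <- [7b 26]
D2: mem[0x02..0x03] <- [a7 22]
D3: mem[0x00..0x01] <- [a7 22]
query mem[0x03]=0x22, mem[0x01]=0x22, mem[0x04]=0x59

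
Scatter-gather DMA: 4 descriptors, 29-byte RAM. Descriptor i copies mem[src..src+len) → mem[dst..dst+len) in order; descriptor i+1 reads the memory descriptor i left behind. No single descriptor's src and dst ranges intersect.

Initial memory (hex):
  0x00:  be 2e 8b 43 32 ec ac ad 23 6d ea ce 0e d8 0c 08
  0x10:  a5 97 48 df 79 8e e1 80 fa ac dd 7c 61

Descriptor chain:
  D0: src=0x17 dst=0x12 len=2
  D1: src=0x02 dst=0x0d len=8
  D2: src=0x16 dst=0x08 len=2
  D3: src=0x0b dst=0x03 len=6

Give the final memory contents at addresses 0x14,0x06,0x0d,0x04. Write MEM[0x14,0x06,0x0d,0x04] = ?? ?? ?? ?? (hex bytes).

MEM[0x14,0x06,0x0d,0x04] = 6d 43 8b 0e

#0 dst[0x12+2] := {0x80,0xfa}
#1 dst[0x0d+8] := {0x8b,0x43,0x32,0xec,0xac,0xad,0x23,0x6d}
#2 dst[0x08+2] := {0xe1,0x80}
#3 dst[0x03+6] := {0xce,0x0e,0x8b,0x43,0x32,0xec}
query mem[0x14]=0x6d, mem[0x06]=0x43, mem[0x0d]=0x8b, mem[0x04]=0x0e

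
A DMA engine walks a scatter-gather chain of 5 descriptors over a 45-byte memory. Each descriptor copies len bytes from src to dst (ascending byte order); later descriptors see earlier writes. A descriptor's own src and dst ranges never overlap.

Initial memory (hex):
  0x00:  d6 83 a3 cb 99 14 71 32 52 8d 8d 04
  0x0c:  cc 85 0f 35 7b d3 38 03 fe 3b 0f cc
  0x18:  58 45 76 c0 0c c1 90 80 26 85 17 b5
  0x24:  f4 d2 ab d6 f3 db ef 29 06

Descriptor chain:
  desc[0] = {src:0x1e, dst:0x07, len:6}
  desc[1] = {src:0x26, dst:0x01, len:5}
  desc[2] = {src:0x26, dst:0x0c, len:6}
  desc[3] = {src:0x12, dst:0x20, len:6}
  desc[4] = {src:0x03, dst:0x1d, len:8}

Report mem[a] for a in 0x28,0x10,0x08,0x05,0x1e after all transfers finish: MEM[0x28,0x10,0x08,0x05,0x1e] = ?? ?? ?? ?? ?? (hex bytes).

MEM[0x28,0x10,0x08,0x05,0x1e] = f3 ef 80 ef db

  after D0: wrote 6B at 0x07 = 9080268517b5
  after D1: wrote 5B at 0x01 = abd6f3dbef
  after D2: wrote 6B at 0x0c = abd6f3dbef29
  after D3: wrote 6B at 0x20 = 3803fe3b0fcc
  after D4: wrote 8B at 0x1d = f3dbef7190802685
query mem[0x28]=0xf3, mem[0x10]=0xef, mem[0x08]=0x80, mem[0x05]=0xef, mem[0x1e]=0xdb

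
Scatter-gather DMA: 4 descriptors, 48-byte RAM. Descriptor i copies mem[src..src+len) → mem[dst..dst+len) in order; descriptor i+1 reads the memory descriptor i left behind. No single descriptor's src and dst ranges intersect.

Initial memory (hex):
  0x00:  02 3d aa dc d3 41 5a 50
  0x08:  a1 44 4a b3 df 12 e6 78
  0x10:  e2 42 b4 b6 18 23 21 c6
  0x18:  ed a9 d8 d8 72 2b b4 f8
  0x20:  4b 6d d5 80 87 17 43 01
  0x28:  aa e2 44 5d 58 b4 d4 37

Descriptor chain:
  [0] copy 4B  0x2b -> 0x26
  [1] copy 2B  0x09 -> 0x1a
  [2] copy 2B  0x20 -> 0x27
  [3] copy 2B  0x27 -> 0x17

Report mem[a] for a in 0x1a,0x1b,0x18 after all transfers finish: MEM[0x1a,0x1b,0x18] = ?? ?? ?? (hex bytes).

MEM[0x1a,0x1b,0x18] = 44 4a 6d

#0 dst[0x26+4] := {0x5d,0x58,0xb4,0xd4}
#1 dst[0x1a+2] := {0x44,0x4a}
#2 dst[0x27+2] := {0x4b,0x6d}
#3 dst[0x17+2] := {0x4b,0x6d}
query mem[0x1a]=0x44, mem[0x1b]=0x4a, mem[0x18]=0x6d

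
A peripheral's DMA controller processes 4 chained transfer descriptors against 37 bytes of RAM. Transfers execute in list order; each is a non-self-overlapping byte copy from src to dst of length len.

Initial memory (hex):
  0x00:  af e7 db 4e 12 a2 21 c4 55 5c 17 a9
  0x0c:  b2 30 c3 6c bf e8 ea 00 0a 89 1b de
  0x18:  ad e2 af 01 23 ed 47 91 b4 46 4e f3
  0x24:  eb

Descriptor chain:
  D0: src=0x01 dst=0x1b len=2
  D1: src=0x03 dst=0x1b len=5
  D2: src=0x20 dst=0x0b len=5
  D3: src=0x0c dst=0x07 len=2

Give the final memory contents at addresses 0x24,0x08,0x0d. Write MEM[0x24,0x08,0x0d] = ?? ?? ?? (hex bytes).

MEM[0x24,0x08,0x0d] = eb 4e 4e

  after D0: wrote 2B at 0x1b = e7db
  after D1: wrote 5B at 0x1b = 4e12a221c4
  after D2: wrote 5B at 0x0b = b4464ef3eb
  after D3: wrote 2B at 0x07 = 464e
query mem[0x24]=0xeb, mem[0x08]=0x4e, mem[0x0d]=0x4e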